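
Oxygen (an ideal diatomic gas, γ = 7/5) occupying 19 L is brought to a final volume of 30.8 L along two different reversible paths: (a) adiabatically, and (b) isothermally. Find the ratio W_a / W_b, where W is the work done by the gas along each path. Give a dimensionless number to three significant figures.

W_a / W_b ≈ 0.909

Path (a) adiabatic: W = P₁V₁(1 − (V₁/V₂)^(γ−1))/(γ−1) → W_a/(P₁V₁) = 0.4393.
Path (b) isothermal: W = P₁V₁ ln(V₂/V₁) → W_b/(P₁V₁) = 0.4831.
W_a / W_b = 0.4393 / 0.4831 = 0.9093.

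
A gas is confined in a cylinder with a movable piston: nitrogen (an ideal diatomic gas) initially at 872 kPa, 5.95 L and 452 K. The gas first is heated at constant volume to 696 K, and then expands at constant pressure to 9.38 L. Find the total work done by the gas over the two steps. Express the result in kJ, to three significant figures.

Step 1 (isochoric): W = 0 (constant volume).
After step 1: P = 1343 kPa (V unchanged).
Step 2 (isobaric): W = PΔV = (1343 kPa)(9.38 − 5.95 L) = 4606 J.
W_total = 0 + 4606 = 4606 J.

W_total ≈ 4.61 kJ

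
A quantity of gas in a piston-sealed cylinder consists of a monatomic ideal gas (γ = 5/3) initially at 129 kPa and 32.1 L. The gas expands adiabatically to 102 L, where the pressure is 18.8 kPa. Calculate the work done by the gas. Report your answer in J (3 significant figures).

W ≈ 3330 J

Adiabatic: W = (P₁V₁ − P₂V₂)/(γ − 1) with γ = 5/3.
P₁V₁ = 4141 J, P₂V₂ = 1918 J.
W = (4141 − 1918) / 0.6667 = 3335 J.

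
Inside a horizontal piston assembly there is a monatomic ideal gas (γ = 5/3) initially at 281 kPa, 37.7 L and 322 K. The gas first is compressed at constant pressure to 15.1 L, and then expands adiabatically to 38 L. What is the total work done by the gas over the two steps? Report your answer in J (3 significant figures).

Step 1 (isobaric): W = PΔV = (281 kPa)(15.1 − 37.7 L) = -6351 J.
After step 1: P = 281 kPa, V = 15.1 L, T = 129 K.
Step 2 (adiabatic): W = (P₁V₁ − P₂V₂)/(γ−1) = (4243 − 2293)/0.667 = 2925 J.
W_total = -6351 + 2925 = -3426 J.

W_total ≈ -3430 J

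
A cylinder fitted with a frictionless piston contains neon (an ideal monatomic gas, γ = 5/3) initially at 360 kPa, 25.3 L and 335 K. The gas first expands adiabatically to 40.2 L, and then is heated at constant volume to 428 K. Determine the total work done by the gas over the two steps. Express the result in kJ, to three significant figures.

W_total ≈ 3.63 kJ

Step 1 (adiabatic): W = (P₁V₁ − P₂V₂)/(γ−1) = (9108 − 6689)/0.667 = 3629 J.
Step 2 (isochoric): W = 0 (constant volume).
W_total = 3629 + 0 = 3629 J.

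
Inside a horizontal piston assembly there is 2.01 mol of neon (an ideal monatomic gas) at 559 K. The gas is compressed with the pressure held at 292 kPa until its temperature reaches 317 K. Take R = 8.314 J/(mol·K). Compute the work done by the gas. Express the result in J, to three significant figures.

Isobaric: W = P ΔV = nR ΔT.
W = (2.01)(8.314)(317 − 559) = -4044 J.

W ≈ -4040 J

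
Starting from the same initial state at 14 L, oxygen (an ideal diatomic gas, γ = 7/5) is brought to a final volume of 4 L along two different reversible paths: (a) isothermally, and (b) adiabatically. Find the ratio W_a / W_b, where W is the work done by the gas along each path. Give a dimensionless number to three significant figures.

W_a / W_b ≈ 0.770

Path (a) isothermal: W = P₁V₁ ln(V₂/V₁) → W_a/(P₁V₁) = -1.253.
Path (b) adiabatic: W = P₁V₁(1 − (V₁/V₂)^(γ−1))/(γ−1) → W_b/(P₁V₁) = -1.626.
W_a / W_b = -1.253 / -1.626 = 0.7703.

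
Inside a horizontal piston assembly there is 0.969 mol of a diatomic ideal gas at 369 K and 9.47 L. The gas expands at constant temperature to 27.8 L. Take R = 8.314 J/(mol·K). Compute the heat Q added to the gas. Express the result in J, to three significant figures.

Isothermal ⇒ ΔU = 0, so Q = W = nRT ln(V₂/V₁).
Q = (0.969)(8.314)(369) ln(27.8/9.47) = 2973 × 1.077 = 3201 J.

Q ≈ 3200 J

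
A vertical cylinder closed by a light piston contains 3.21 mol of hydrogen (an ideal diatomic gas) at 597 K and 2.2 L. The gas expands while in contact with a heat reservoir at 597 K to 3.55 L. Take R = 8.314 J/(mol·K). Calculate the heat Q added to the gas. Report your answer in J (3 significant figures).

Q ≈ 7620 J

Isothermal ⇒ ΔU = 0, so Q = W = nRT ln(V₂/V₁).
Q = (3.21)(8.314)(597) ln(3.55/2.2) = 15933 × 0.4785 = 7624 J.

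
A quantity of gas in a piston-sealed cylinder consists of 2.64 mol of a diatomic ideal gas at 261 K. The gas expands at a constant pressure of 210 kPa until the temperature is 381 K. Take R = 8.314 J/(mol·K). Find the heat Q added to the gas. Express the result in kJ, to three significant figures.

Q ≈ 9.22 kJ

Isobaric: W = nRΔT = (2.64)(8.314)(120) = 2634 J.
ΔU = nCᵥΔT with Cᵥ = 5R/2: ΔU = (2.64)(20.79)(120) = 6585 J.
Q = ΔU + W = 6585 + 2634 = 9219 J.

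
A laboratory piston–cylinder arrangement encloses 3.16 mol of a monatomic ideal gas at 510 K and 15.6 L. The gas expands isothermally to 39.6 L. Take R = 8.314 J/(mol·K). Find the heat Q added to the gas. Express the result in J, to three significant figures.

Isothermal ⇒ ΔU = 0, so Q = W = nRT ln(V₂/V₁).
Q = (3.16)(8.314)(510) ln(39.6/15.6) = 13399 × 0.9316 = 12482 J.

Q ≈ 12500 J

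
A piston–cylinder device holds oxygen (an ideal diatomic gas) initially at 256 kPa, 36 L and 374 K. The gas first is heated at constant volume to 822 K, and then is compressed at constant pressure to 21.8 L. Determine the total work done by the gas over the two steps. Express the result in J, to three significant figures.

Step 1 (isochoric): W = 0 (constant volume).
After step 1: P = 562.7 kPa (V unchanged).
Step 2 (isobaric): W = PΔV = (562.7 kPa)(21.8 − 36 L) = -7990 J.
W_total = 0 − 7990 = -7990 J.

W_total ≈ -7990 J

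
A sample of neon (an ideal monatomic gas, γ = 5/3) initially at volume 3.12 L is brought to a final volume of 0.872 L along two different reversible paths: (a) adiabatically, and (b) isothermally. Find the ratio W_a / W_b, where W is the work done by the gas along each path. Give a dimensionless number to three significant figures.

Path (a) adiabatic: W = P₁V₁(1 − (V₁/V₂)^(γ−1))/(γ−1) → W_a/(P₁V₁) = -2.009.
Path (b) isothermal: W = P₁V₁ ln(V₂/V₁) → W_b/(P₁V₁) = -1.275.
W_a / W_b = -2.009 / -1.275 = 1.576.

W_a / W_b ≈ 1.58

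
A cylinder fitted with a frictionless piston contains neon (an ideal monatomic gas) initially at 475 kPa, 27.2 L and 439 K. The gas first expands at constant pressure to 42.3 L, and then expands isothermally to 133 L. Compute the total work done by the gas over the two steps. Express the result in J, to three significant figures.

W_total ≈ 30200 J

Step 1 (isobaric): W = PΔV = (475 kPa)(42.3 − 27.2 L) = 7172 J.
After step 1: P = 475 kPa, V = 42.3 L, T = 682.7 K.
Step 2 (isothermal): W = P₁V₁ ln(V₂/V₁) = (20092) ln(133/42.3) = 23017 J.
W_total = 7172 + 23017 = 30190 J.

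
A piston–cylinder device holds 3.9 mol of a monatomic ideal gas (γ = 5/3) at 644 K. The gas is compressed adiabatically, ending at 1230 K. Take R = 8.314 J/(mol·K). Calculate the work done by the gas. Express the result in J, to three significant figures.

W ≈ -28500 J

Adiabatic ⇒ Q = 0, so W_by = −ΔU = nCᵥ(T₁ − T₂).
Cᵥ = 3R/2 = 12.47 J/(mol·K).
W = (3.9)(12.47)(644 − 1230) = -28501 J.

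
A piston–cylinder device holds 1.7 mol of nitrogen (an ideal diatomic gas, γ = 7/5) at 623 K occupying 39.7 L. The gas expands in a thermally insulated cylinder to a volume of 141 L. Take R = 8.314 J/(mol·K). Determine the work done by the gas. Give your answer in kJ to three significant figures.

Adiabatic: TV^(γ−1) = const with γ = 7/5.
T₂ = T₁ (V₁/V₂)^(γ−1) = 623 × (39.7/141)^0.4 = 623 × 0.6023 = 375.2 K.
W_by = nCᵥ(T₁ − T₂) = (1.7)(20.79)(623 − 375.2) = 8754 J.

W ≈ 8.75 kJ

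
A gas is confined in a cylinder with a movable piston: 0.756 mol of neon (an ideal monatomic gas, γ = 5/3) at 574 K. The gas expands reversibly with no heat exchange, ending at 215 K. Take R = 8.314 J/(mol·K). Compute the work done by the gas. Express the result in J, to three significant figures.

W ≈ 3380 J

Adiabatic ⇒ Q = 0, so W_by = −ΔU = nCᵥ(T₁ − T₂).
Cᵥ = 3R/2 = 12.47 J/(mol·K).
W = (0.756)(12.47)(574 − 215) = 3385 J.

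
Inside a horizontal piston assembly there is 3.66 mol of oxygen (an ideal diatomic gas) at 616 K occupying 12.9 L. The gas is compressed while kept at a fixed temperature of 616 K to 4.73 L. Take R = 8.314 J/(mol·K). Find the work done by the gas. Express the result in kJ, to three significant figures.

Isothermal: W = nRT ln(V₂/V₁).
W = (3.66)(8.314)(616) × ln(4.73/12.9)
  = 18744 × -1.003
W_by_gas = -18806 J.

W ≈ -18.8 kJ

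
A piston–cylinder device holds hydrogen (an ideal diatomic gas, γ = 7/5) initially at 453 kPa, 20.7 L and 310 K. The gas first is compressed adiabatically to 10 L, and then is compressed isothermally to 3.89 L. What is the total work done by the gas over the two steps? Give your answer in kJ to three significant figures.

Step 1 (adiabatic): W = (P₁V₁ − P₂V₂)/(γ−1) = (9377 − 12545)/0.4 = -7919 J.
After step 1: P = 1254 kPa, V = 10 L, T = 414.7 K.
Step 2 (isothermal): W = P₁V₁ ln(V₂/V₁) = (12545) ln(3.89/10) = -11844 J.
W_total = -7919 − 11844 = -19763 J.

W_total ≈ -19.8 kJ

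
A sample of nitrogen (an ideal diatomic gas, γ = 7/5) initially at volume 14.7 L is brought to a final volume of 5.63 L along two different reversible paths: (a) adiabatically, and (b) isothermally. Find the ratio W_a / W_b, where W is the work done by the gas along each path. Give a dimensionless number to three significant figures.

W_a / W_b ≈ 1.22

Path (a) adiabatic: W = P₁V₁(1 − (V₁/V₂)^(γ−1))/(γ−1) → W_a/(P₁V₁) = -1.17.
Path (b) isothermal: W = P₁V₁ ln(V₂/V₁) → W_b/(P₁V₁) = -0.9597.
W_a / W_b = -1.17 / -0.9597 = 1.219.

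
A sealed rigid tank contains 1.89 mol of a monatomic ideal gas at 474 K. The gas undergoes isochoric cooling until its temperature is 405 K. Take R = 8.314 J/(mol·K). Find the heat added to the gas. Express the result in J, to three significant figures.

Q ≈ -1630 J

Constant volume ⇒ W = 0, so Q = ΔU = nCᵥΔT with Cᵥ = 3R/2 = 12.47 J/(mol·K).
ΔU = (1.89)(12.47)(405 − 474) = -1626 J.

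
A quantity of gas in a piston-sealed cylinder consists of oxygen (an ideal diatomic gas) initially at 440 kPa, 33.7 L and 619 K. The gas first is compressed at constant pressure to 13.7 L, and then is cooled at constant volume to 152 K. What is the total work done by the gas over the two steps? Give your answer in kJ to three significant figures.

Step 1 (isobaric): W = PΔV = (440 kPa)(13.7 − 33.7 L) = -8800 J.
Step 2 (isochoric): W = 0 (constant volume).
W_total = -8800 + 0 = -8800 J.

W_total ≈ -8.80 kJ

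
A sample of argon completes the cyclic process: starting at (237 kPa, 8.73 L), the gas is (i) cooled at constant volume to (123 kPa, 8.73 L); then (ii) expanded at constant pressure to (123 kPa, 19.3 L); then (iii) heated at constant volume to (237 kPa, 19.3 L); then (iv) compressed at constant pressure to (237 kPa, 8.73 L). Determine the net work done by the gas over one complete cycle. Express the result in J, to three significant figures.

Constant-volume legs do no work.
W(ii) = (123)(19.3 − 8.73) = 1300 J; W(iv) = (237)(8.73 − 19.3) = -2505 J.
W_net = 1300 − 2505 = -1205 J (the counter-clockwise enclosed area).

W_net ≈ -1200 J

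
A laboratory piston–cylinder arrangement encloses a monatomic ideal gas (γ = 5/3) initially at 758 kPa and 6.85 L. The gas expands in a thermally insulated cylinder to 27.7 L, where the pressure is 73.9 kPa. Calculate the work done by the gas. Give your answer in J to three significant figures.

Adiabatic: W = (P₁V₁ − P₂V₂)/(γ − 1) with γ = 5/3.
P₁V₁ = 5192 J, P₂V₂ = 2047 J.
W = (5192 − 2047) / 0.6667 = 4718 J.

W ≈ 4720 J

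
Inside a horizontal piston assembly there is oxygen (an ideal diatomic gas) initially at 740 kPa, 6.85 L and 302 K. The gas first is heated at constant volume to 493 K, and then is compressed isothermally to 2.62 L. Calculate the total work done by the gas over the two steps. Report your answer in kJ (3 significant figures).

Step 1 (isochoric): W = 0 (constant volume).
After step 1: P = 1208 kPa (V unchanged).
Step 2 (isothermal): W = P₁V₁ ln(V₂/V₁) = (8275) ln(2.62/6.85) = -7953 J.
W_total = 0 − 7953 = -7953 J.

W_total ≈ -7.95 kJ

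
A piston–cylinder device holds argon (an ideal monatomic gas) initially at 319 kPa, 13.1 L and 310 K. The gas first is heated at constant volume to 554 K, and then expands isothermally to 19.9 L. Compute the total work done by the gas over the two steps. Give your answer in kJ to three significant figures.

W_total ≈ 3.12 kJ

Step 1 (isochoric): W = 0 (constant volume).
After step 1: P = 570.1 kPa (V unchanged).
Step 2 (isothermal): W = P₁V₁ ln(V₂/V₁) = (7468) ln(19.9/13.1) = 3122 J.
W_total = 0 + 3122 = 3122 J.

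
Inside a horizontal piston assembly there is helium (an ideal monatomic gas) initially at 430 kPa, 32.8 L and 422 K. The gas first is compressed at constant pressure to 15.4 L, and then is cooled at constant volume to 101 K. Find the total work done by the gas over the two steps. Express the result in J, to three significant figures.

Step 1 (isobaric): W = PΔV = (430 kPa)(15.4 − 32.8 L) = -7482 J.
Step 2 (isochoric): W = 0 (constant volume).
W_total = -7482 + 0 = -7482 J.

W_total ≈ -7480 J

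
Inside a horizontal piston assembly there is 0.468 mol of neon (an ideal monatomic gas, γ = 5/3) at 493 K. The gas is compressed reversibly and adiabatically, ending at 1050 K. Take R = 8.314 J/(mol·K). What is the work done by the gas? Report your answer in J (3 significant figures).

Adiabatic ⇒ Q = 0, so W_by = −ΔU = nCᵥ(T₁ − T₂).
Cᵥ = 3R/2 = 12.47 J/(mol·K).
W = (0.468)(12.47)(493 − 1050) = -3251 J.

W ≈ -3250 J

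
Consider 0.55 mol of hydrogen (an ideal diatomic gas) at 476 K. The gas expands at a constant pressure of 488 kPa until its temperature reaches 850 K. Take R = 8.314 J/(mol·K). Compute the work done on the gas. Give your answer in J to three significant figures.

Isobaric: W = P ΔV = nR ΔT.
W = (0.55)(8.314)(850 − 476) = 1710 J.
Work on gas = −W_by = -1710 J.

W ≈ -1710 J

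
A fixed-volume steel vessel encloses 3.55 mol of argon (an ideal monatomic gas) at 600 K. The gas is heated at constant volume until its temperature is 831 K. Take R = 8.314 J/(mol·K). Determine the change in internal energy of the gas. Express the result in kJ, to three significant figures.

ΔU ≈ 10.2 kJ

Constant volume ⇒ W = 0, so Q = ΔU = nCᵥΔT with Cᵥ = 3R/2 = 12.47 J/(mol·K).
ΔU = (3.55)(12.47)(831 − 600) = 10227 J.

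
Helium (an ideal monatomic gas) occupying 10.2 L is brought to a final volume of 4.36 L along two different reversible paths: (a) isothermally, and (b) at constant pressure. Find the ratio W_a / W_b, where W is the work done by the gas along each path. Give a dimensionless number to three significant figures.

Path (a) isothermal: W = P₁V₁ ln(V₂/V₁) → W_a/(P₁V₁) = -0.8499.
Path (b) isobaric: W = P₁(V₂ − V₁) → W_b/(P₁V₁) = -0.5725.
W_a / W_b = -0.8499 / -0.5725 = 1.484.

W_a / W_b ≈ 1.48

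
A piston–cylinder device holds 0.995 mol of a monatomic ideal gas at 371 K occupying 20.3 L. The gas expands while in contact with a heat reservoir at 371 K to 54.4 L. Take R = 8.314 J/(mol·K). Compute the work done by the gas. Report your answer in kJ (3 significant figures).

Isothermal: W = nRT ln(V₂/V₁).
W = (0.995)(8.314)(371) × ln(54.4/20.3)
  = 3069 × 0.9857
W_by_gas = 3025 J.

W ≈ 3.03 kJ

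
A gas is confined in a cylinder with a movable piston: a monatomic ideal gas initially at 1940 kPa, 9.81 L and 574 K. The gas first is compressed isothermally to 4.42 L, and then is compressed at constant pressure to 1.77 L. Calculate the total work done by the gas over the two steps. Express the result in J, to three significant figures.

Step 1 (isothermal): W = P₁V₁ ln(V₂/V₁) = (19031) ln(4.42/9.81) = -15173 J.
After step 1: P = 4306 kPa, V = 4.42 L, T = 574 K.
Step 2 (isobaric): W = PΔV = (4306 kPa)(1.77 − 4.42 L) = -11410 J.
W_total = -15173 − 11410 = -26583 J.

W_total ≈ -26600 J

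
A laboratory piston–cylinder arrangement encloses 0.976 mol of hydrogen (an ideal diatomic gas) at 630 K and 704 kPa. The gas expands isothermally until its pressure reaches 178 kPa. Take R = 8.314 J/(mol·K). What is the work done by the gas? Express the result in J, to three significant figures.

Isothermal process: W = nRT ln(V₂/V₁) = nRT ln(P₁/P₂).
W = (0.976)(8.314)(630) × ln(704/178)
  = 5112 × ln(3.955) = 5112 × 1.375
W_by_gas = 7029 J.

W ≈ 7030 J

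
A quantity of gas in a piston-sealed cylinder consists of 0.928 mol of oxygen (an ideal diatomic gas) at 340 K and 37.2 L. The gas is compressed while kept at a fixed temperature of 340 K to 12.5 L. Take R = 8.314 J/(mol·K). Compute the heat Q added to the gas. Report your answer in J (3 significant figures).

Q ≈ -2860 J

Isothermal ⇒ ΔU = 0, so Q = W = nRT ln(V₂/V₁).
Q = (0.928)(8.314)(340) ln(12.5/37.2) = 2623 × -1.091 = -2861 J.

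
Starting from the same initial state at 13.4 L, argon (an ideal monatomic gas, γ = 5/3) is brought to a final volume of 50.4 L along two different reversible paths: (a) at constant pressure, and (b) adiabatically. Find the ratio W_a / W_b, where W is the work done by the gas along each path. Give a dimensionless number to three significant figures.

W_a / W_b ≈ 3.14

Path (a) isobaric: W = P₁(V₂ − V₁) → W_a/(P₁V₁) = 2.761.
Path (b) adiabatic: W = P₁V₁(1 − (V₁/V₂)^(γ−1))/(γ−1) → W_b/(P₁V₁) = 0.8798.
W_a / W_b = 2.761 / 0.8798 = 3.138.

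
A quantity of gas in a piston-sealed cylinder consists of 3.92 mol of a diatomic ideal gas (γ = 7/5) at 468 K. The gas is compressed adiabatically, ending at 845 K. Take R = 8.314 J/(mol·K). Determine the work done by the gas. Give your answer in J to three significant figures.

W ≈ -30700 J

Adiabatic ⇒ Q = 0, so W_by = −ΔU = nCᵥ(T₁ − T₂).
Cᵥ = 5R/2 = 20.79 J/(mol·K).
W = (3.92)(20.79)(468 − 845) = -30717 J.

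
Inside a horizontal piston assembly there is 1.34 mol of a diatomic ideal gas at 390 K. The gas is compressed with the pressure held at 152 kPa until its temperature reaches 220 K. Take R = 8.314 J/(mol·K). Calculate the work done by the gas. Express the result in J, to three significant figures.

W ≈ -1890 J

Isobaric: W = P ΔV = nR ΔT.
W = (1.34)(8.314)(220 − 390) = -1894 J.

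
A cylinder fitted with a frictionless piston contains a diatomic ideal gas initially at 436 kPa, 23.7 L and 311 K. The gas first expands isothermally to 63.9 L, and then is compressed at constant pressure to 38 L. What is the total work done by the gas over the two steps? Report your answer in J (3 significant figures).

Step 1 (isothermal): W = P₁V₁ ln(V₂/V₁) = (10333) ln(63.9/23.7) = 10249 J.
After step 1: P = 161.7 kPa, V = 63.9 L, T = 311 K.
Step 2 (isobaric): W = PΔV = (161.7 kPa)(38 − 63.9 L) = -4188 J.
W_total = 10249 − 4188 = 6061 J.

W_total ≈ 6060 J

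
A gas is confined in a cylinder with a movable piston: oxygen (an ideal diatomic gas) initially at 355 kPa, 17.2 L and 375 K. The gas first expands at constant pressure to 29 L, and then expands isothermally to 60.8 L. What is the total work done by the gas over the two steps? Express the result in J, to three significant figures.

Step 1 (isobaric): W = PΔV = (355 kPa)(29 − 17.2 L) = 4189 J.
After step 1: P = 355 kPa, V = 29 L, T = 632.3 K.
Step 2 (isothermal): W = P₁V₁ ln(V₂/V₁) = (10295) ln(60.8/29) = 7621 J.
W_total = 4189 + 7621 = 11810 J.

W_total ≈ 11800 J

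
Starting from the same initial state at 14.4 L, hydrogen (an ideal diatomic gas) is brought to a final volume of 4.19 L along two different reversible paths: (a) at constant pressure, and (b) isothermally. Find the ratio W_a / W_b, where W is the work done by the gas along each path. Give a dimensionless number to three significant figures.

W_a / W_b ≈ 0.574

Path (a) isobaric: W = P₁(V₂ − V₁) → W_a/(P₁V₁) = -0.709.
Path (b) isothermal: W = P₁V₁ ln(V₂/V₁) → W_b/(P₁V₁) = -1.235.
W_a / W_b = -0.709 / -1.235 = 0.5743.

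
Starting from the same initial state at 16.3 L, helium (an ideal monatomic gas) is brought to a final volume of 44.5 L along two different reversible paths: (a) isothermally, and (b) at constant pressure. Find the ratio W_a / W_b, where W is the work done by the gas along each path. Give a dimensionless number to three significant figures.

Path (a) isothermal: W = P₁V₁ ln(V₂/V₁) → W_a/(P₁V₁) = 1.004.
Path (b) isobaric: W = P₁(V₂ − V₁) → W_b/(P₁V₁) = 1.73.
W_a / W_b = 1.004 / 1.73 = 0.5805.

W_a / W_b ≈ 0.581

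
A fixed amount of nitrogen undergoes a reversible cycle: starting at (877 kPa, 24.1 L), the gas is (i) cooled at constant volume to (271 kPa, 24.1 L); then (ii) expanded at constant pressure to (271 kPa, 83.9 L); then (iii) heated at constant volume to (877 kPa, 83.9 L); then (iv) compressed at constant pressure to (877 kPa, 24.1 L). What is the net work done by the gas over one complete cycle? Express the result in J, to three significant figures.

Constant-volume legs do no work.
W(ii) = (271)(83.9 − 24.1) = 16206 J; W(iv) = (877)(24.1 − 83.9) = -52445 J.
W_net = 16206 − 52445 = -36239 J (the counter-clockwise enclosed area).

W_net ≈ -36200 J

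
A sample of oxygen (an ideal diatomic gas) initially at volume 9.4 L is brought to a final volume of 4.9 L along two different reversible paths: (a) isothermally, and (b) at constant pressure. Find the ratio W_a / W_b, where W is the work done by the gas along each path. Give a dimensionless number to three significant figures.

W_a / W_b ≈ 1.36

Path (a) isothermal: W = P₁V₁ ln(V₂/V₁) → W_a/(P₁V₁) = -0.6515.
Path (b) isobaric: W = P₁(V₂ − V₁) → W_b/(P₁V₁) = -0.4787.
W_a / W_b = -0.6515 / -0.4787 = 1.361.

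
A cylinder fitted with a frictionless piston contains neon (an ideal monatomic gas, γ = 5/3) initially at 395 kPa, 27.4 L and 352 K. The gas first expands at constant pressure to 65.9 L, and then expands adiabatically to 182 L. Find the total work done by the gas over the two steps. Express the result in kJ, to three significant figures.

W_total ≈ 34.4 kJ

Step 1 (isobaric): W = PΔV = (395 kPa)(65.9 − 27.4 L) = 15208 J.
After step 1: P = 395 kPa, V = 65.9 L, T = 846.6 K.
Step 2 (adiabatic): W = (P₁V₁ − P₂V₂)/(γ−1) = (26031 − 13224)/0.667 = 19210 J.
W_total = 15208 + 19210 = 34417 J.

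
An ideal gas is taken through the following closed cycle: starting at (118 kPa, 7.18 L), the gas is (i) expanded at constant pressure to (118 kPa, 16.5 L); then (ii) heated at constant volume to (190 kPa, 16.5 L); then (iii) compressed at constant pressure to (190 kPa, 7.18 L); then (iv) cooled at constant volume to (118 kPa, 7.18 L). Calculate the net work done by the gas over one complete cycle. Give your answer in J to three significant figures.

W_net ≈ -671 J

Constant-volume legs do no work.
W(i) = (118)(16.5 − 7.18) = 1100 J; W(iii) = (190)(7.18 − 16.5) = -1771 J.
W_net = 1100 − 1771 = -671 J (the counter-clockwise enclosed area).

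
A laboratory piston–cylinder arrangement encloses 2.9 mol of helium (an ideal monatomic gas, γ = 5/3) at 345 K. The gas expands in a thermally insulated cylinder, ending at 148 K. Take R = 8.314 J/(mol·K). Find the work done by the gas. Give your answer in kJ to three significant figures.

Adiabatic ⇒ Q = 0, so W_by = −ΔU = nCᵥ(T₁ − T₂).
Cᵥ = 3R/2 = 12.47 J/(mol·K).
W = (2.9)(12.47)(345 − 148) = 7125 J.

W ≈ 7.12 kJ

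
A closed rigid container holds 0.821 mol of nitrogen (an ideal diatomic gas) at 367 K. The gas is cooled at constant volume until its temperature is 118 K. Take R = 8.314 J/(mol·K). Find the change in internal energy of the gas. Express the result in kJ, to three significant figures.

ΔU ≈ -4.25 kJ

Constant volume ⇒ W = 0, so Q = ΔU = nCᵥΔT with Cᵥ = 5R/2 = 20.79 J/(mol·K).
ΔU = (0.821)(20.79)(118 − 367) = -4249 J.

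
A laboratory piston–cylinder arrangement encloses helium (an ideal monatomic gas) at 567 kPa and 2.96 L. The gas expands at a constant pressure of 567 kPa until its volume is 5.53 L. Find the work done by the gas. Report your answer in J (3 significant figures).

Isobaric: W = P ΔV.
W = (567 kPa)(5.53 − 2.96 L) = (567)(2.57) = 1457 J.

W ≈ 1460 J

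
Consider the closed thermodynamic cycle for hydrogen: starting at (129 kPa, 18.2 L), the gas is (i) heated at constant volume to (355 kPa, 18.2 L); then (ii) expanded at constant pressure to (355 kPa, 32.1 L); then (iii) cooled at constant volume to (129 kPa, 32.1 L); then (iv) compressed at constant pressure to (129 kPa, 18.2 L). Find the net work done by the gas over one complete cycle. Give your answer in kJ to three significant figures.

W_net ≈ 3.14 kJ

Constant-volume legs do no work.
W(ii) = (355)(32.1 − 18.2) = 4935 J; W(iv) = (129)(18.2 − 32.1) = -1793 J.
W_net = 4935 − 1793 = 3141 J (the clockwise enclosed area).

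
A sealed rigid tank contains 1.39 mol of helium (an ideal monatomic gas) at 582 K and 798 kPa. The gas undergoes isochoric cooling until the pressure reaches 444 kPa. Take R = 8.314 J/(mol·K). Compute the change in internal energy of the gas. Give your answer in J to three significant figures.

ΔU ≈ -4480 J

Constant volume ⇒ W = 0, so Q = ΔU = nCᵥΔT with Cᵥ = 3R/2 = 12.47 J/(mol·K).
At constant V, T₂/T₁ = P₂/P₁ ⇒ ΔT = T₁(P₂/P₁ − 1) = 582·(444/798 − 1) = -258.2 K.
ΔU = (1.39)(12.47)(-258.2) = -4475 J.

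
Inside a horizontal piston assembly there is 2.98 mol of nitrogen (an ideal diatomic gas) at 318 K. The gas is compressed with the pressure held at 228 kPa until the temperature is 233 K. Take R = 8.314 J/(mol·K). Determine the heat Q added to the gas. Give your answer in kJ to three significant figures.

Q ≈ -7.37 kJ

Isobaric: W = nRΔT = (2.98)(8.314)(-85) = -2106 J.
ΔU = nCᵥΔT with Cᵥ = 5R/2: ΔU = (2.98)(20.79)(-85) = -5265 J.
Q = ΔU + W = -5265 − 2106 = -7371 J.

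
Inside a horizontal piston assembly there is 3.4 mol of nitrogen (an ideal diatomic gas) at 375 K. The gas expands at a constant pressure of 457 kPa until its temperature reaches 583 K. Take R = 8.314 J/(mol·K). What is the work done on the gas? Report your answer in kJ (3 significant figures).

Isobaric: W = P ΔV = nR ΔT.
W = (3.4)(8.314)(583 − 375) = 5880 J.
Work on gas = −W_by = -5880 J.

W ≈ -5.88 kJ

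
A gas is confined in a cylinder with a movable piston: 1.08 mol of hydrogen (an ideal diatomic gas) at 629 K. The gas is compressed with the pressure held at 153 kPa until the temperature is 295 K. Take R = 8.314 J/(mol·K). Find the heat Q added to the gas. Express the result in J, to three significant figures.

Q ≈ -10500 J

Isobaric: W = nRΔT = (1.08)(8.314)(-334) = -2999 J.
ΔU = nCᵥΔT with Cᵥ = 5R/2: ΔU = (1.08)(20.79)(-334) = -7498 J.
Q = ΔU + W = -7498 − 2999 = -10497 J.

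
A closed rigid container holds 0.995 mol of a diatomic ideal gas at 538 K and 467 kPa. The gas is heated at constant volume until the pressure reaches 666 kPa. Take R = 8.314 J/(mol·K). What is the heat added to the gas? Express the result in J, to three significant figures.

Q ≈ 4740 J

Constant volume ⇒ W = 0, so Q = ΔU = nCᵥΔT with Cᵥ = 5R/2 = 20.79 J/(mol·K).
At constant V, T₂/T₁ = P₂/P₁ ⇒ ΔT = T₁(P₂/P₁ − 1) = 538·(666/467 − 1) = 229.3 K.
ΔU = (0.995)(20.79)(229.3) = 4741 J.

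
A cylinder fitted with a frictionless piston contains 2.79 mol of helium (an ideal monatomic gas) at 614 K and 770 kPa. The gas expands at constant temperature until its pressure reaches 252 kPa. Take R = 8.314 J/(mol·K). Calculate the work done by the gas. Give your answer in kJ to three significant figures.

Isothermal process: W = nRT ln(V₂/V₁) = nRT ln(P₁/P₂).
W = (2.79)(8.314)(614) × ln(770/252)
  = 14242 × ln(3.056) = 14242 × 1.117
W_by_gas = 15908 J.

W ≈ 15.9 kJ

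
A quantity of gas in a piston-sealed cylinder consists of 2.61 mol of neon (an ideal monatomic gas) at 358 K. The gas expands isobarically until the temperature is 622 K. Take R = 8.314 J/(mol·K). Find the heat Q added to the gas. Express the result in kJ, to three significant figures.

Isobaric: W = nRΔT = (2.61)(8.314)(264) = 5729 J.
ΔU = nCᵥΔT with Cᵥ = 3R/2: ΔU = (2.61)(12.47)(264) = 8593 J.
Q = ΔU + W = 8593 + 5729 = 14322 J.

Q ≈ 14.3 kJ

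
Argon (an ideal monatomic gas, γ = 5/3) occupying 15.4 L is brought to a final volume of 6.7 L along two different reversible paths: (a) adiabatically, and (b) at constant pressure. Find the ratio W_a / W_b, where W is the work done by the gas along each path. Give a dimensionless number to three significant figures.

W_a / W_b ≈ 1.97

Path (a) adiabatic: W = P₁V₁(1 − (V₁/V₂)^(γ−1))/(γ−1) → W_a/(P₁V₁) = -1.112.
Path (b) isobaric: W = P₁(V₂ − V₁) → W_b/(P₁V₁) = -0.5649.
W_a / W_b = -1.112 / -0.5649 = 1.969.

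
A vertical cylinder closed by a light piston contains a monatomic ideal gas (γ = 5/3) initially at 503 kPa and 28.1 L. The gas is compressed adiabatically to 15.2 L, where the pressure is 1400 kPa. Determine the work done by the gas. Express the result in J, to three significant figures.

W ≈ -10700 J

Adiabatic: W = (P₁V₁ − P₂V₂)/(γ − 1) with γ = 5/3.
P₁V₁ = 14134 J, P₂V₂ = 21280 J.
W = (14134 − 21280) / 0.6667 = -10719 J.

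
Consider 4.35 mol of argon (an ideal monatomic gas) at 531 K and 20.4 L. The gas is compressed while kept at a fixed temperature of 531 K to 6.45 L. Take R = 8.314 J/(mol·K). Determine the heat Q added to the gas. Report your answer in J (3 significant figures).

Q ≈ -22100 J

Isothermal ⇒ ΔU = 0, so Q = W = nRT ln(V₂/V₁).
Q = (4.35)(8.314)(531) ln(6.45/20.4) = 19204 × -1.151 = -22113 J.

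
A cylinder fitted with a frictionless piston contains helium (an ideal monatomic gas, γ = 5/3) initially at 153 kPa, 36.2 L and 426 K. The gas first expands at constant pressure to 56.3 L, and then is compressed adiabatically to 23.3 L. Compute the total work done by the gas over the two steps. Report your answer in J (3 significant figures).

W_total ≈ -7270 J

Step 1 (isobaric): W = PΔV = (153 kPa)(56.3 − 36.2 L) = 3075 J.
After step 1: P = 153 kPa, V = 56.3 L, T = 662.5 K.
Step 2 (adiabatic): W = (P₁V₁ − P₂V₂)/(γ−1) = (8614 − 15511)/0.667 = -10345 J.
W_total = 3075 − 10345 = -7270 J.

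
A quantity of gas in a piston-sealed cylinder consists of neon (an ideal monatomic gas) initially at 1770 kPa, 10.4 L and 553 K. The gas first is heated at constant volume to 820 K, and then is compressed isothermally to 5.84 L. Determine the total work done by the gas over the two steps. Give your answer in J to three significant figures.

W_total ≈ -15800 J

Step 1 (isochoric): W = 0 (constant volume).
After step 1: P = 2625 kPa (V unchanged).
Step 2 (isothermal): W = P₁V₁ ln(V₂/V₁) = (27296) ln(5.84/10.4) = -15752 J.
W_total = 0 − 15752 = -15752 J.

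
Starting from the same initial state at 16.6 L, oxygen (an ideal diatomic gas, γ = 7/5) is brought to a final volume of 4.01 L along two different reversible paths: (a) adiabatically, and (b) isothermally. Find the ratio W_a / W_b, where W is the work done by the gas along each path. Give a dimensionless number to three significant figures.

Path (a) adiabatic: W = P₁V₁(1 − (V₁/V₂)^(γ−1))/(γ−1) → W_a/(P₁V₁) = -1.913.
Path (b) isothermal: W = P₁V₁ ln(V₂/V₁) → W_b/(P₁V₁) = -1.421.
W_a / W_b = -1.913 / -1.421 = 1.347.

W_a / W_b ≈ 1.35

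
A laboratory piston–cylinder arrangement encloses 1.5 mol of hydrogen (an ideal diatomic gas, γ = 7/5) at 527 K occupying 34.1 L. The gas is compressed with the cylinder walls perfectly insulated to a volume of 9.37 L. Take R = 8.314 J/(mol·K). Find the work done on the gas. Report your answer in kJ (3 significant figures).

W ≈ 11.1 kJ

Adiabatic: TV^(γ−1) = const with γ = 7/5.
T₂ = T₁ (V₁/V₂)^(γ−1) = 527 × (34.1/9.37)^0.4 = 527 × 1.677 = 883.5 K.
W_by = nCᵥ(T₁ − T₂) = (1.5)(20.79)(527 − 883.5) = -11115 J.
Work on gas = −W_by = 11115 J.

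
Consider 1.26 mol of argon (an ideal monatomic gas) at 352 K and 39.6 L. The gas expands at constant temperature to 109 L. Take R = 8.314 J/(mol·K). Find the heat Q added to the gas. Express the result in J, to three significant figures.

Isothermal ⇒ ΔU = 0, so Q = W = nRT ln(V₂/V₁).
Q = (1.26)(8.314)(352) ln(109/39.6) = 3687 × 1.013 = 3734 J.

Q ≈ 3730 J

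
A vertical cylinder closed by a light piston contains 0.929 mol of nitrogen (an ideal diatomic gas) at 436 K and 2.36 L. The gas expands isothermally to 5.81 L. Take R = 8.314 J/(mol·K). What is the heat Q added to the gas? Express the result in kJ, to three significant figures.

Isothermal ⇒ ΔU = 0, so Q = W = nRT ln(V₂/V₁).
Q = (0.929)(8.314)(436) ln(5.81/2.36) = 3368 × 0.9009 = 3034 J.

Q ≈ 3.03 kJ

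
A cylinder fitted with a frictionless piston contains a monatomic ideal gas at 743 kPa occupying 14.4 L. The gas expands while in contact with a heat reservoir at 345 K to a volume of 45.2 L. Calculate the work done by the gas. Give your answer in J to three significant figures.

Isothermal: W = nRT ln(V₂/V₁) = P₁V₁ ln(V₂/V₁).
P₁V₁ = (743 kPa)(14.4 L) = 10699 J.
W = 10699 × ln(45.2/14.4) = 10699 × 1.144
W_by_gas = 12238 J.

W ≈ 12200 J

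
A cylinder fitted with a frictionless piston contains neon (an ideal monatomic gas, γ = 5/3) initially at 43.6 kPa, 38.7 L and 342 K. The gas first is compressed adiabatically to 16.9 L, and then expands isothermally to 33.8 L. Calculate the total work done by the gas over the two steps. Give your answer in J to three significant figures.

Step 1 (adiabatic): W = (P₁V₁ − P₂V₂)/(γ−1) = (1687 − 2931)/0.667 = -1866 J.
After step 1: P = 173.5 kPa, V = 16.9 L, T = 594.2 K.
Step 2 (isothermal): W = P₁V₁ ln(V₂/V₁) = (2931) ln(33.8/16.9) = 2032 J.
W_total = -1866 + 2032 = 165.7 J.

W_total ≈ 166 J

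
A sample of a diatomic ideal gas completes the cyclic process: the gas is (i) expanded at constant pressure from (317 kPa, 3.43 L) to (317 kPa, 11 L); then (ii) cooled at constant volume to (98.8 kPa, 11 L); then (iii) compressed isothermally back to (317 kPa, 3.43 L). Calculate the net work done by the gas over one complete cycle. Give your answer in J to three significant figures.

Leg (i): W = PΔV = (317)(11 − 3.43) = 2400 J.
Leg (ii): W = 0.
Leg (iii): W = PᵢVᵢ ln(V_f/Vᵢ) = (1087) ln(3.43/11) = -1266 J.
W_net = 2400 − 1266 = 1133 J.

W_net ≈ 1130 J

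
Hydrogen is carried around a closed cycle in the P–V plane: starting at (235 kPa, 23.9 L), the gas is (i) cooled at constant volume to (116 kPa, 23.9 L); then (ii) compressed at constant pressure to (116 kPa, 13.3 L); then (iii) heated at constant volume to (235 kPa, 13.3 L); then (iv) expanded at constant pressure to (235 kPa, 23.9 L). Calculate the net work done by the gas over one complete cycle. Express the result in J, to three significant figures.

Constant-volume legs do no work.
W(ii) = (116)(13.3 − 23.9) = -1230 J; W(iv) = (235)(23.9 − 13.3) = 2491 J.
W_net = -1230 + 2491 = 1261 J (the clockwise enclosed area).

W_net ≈ 1260 J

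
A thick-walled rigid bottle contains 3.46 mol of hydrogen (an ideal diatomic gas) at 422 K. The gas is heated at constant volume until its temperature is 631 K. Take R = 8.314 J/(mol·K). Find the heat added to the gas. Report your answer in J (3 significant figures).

Q ≈ 15000 J

Constant volume ⇒ W = 0, so Q = ΔU = nCᵥΔT with Cᵥ = 5R/2 = 20.79 J/(mol·K).
ΔU = (3.46)(20.79)(631 − 422) = 15030 J.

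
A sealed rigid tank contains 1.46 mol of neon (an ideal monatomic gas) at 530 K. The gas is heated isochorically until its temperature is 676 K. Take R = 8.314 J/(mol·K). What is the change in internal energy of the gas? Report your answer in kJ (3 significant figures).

Constant volume ⇒ W = 0, so Q = ΔU = nCᵥΔT with Cᵥ = 3R/2 = 12.47 J/(mol·K).
ΔU = (1.46)(12.47)(676 − 530) = 2658 J.

ΔU ≈ 2.66 kJ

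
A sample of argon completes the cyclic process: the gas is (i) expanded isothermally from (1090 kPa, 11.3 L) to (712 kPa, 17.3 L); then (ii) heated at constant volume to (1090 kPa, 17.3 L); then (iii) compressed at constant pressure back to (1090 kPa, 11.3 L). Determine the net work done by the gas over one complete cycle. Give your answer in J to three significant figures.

Leg (i): W = PᵢVᵢ ln(V_f/Vᵢ) = (12317) ln(17.3/11.3) = 5246 J.
Leg (ii): W = 0.
Leg (iii): W = PΔV = (1090)(11.3 − 17.3) = -6540 J.
W_net = 5246 − 6540 = -1294 J.

W_net ≈ -1290 J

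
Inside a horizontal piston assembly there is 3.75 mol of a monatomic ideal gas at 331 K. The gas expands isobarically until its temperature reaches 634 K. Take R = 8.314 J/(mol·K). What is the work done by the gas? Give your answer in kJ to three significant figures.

W ≈ 9.45 kJ

Isobaric: W = P ΔV = nR ΔT.
W = (3.75)(8.314)(634 − 331) = 9447 J.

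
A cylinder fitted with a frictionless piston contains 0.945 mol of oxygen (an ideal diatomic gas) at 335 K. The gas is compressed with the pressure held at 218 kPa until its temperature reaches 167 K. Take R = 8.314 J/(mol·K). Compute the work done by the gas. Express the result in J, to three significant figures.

W ≈ -1320 J

Isobaric: W = P ΔV = nR ΔT.
W = (0.945)(8.314)(167 − 335) = -1320 J.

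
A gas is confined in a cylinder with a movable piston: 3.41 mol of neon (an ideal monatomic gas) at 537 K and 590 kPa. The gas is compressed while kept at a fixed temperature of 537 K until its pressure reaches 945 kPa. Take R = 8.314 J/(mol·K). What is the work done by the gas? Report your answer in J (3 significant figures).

W ≈ -7170 J

Isothermal process: W = nRT ln(V₂/V₁) = nRT ln(P₁/P₂).
W = (3.41)(8.314)(537) × ln(590/945)
  = 15224 × ln(0.6243) = 15224 × -0.4711
W_by_gas = -7172 J.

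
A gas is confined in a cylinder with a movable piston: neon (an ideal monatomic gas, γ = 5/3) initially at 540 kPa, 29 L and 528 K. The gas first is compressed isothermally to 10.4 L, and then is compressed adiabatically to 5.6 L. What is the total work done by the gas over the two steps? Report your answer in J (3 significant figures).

Step 1 (isothermal): W = P₁V₁ ln(V₂/V₁) = (15660) ln(10.4/29) = -16059 J.
After step 1: P = 1506 kPa, V = 10.4 L, T = 528 K.
Step 2 (adiabatic): W = (P₁V₁ − P₂V₂)/(γ−1) = (15660 − 23660)/0.667 = -12001 J.
W_total = -16059 − 12001 = -28060 J.

W_total ≈ -28100 J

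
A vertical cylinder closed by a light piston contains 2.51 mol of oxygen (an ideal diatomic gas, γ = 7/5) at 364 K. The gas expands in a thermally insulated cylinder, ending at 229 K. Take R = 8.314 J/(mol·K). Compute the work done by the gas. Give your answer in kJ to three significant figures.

W ≈ 7.04 kJ

Adiabatic ⇒ Q = 0, so W_by = −ΔU = nCᵥ(T₁ − T₂).
Cᵥ = 5R/2 = 20.79 J/(mol·K).
W = (2.51)(20.79)(364 − 229) = 7043 J.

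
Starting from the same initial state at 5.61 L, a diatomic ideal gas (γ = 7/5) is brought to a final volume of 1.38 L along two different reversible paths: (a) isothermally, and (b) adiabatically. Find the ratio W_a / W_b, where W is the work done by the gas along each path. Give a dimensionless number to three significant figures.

W_a / W_b ≈ 0.746

Path (a) isothermal: W = P₁V₁ ln(V₂/V₁) → W_a/(P₁V₁) = -1.402.
Path (b) adiabatic: W = P₁V₁(1 − (V₁/V₂)^(γ−1))/(γ−1) → W_b/(P₁V₁) = -1.881.
W_a / W_b = -1.402 / -1.881 = 0.7456.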